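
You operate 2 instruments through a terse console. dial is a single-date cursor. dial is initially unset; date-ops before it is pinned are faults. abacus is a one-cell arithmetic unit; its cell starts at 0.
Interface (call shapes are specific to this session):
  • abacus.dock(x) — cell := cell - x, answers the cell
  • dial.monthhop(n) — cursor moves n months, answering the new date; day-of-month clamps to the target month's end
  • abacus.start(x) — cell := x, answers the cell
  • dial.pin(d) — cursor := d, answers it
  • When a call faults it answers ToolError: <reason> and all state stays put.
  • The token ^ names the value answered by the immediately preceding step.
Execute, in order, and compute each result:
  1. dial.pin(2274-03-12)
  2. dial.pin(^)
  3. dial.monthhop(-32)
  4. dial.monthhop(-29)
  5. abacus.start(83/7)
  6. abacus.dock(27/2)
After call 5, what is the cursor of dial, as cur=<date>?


I use dial.pin with d='2274-03-12', which returns 2274-03-12.
Calling dial.pin with d='^', which returns 2274-03-12.
I run dial.monthhop with n='-32', and observe 2271-07-12.
I try dial.monthhop with n='-29', and observe 2269-02-12.
I call abacus.start with x='83/7': 83/7.
Calling abacus.dock with x='27/2': -23/14.

Answer: cur=2269-02-12


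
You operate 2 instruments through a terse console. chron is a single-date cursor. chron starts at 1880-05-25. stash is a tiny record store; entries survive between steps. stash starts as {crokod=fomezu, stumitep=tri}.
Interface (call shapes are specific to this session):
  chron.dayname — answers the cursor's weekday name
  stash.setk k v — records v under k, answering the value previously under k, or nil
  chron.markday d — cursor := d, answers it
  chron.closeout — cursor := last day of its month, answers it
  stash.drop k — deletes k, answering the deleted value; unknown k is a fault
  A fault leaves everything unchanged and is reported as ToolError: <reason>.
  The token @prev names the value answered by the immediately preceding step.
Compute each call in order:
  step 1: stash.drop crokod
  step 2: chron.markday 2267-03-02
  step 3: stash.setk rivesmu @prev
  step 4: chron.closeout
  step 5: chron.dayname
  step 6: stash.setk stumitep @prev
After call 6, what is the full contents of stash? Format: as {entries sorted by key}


Answer: {rivesmu=2267-03-02, stumitep=Sunday}

Derivation:
$ stash.drop crokod
:: fomezu
$ chron.markday 2267-03-02
:: 2267-03-02
$ stash.setk rivesmu @prev
:: nil
$ chron.closeout
:: 2267-03-31
$ chron.dayname
:: Sunday
$ stash.setk stumitep @prev
:: tri


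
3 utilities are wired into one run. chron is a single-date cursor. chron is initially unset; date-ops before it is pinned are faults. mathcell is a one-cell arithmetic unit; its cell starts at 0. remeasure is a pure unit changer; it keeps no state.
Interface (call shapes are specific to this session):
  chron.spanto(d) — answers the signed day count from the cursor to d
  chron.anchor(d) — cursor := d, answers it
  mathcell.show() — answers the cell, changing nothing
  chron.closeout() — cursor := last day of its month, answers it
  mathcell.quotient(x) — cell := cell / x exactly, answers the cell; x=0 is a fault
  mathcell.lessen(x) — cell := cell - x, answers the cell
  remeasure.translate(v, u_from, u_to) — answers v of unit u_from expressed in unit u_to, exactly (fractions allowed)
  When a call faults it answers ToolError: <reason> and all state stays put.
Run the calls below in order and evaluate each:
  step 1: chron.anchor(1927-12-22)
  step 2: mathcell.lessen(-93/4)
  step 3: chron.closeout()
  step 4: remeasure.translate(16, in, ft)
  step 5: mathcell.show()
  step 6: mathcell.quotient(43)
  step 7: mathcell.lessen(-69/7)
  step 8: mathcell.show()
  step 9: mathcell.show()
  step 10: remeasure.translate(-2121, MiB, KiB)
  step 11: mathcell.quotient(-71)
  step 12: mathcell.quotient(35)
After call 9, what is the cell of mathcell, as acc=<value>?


Answer: acc=12519/1204

Derivation:
[in] chron.anchor d='1927-12-22'
  1927-12-22
[in] mathcell.lessen x='-93/4'
  93/4
[in] chron.closeout
  1927-12-31
[in] remeasure.translate v='16' u_from='in' u_to='ft'
  4/3
[in] mathcell.show
  93/4
[in] mathcell.quotient x='43'
  93/172
[in] mathcell.lessen x='-69/7'
  12519/1204
[in] mathcell.show
  12519/1204
[in] mathcell.show
  12519/1204
[in] remeasure.translate v='-2121' u_from='MiB' u_to='KiB'
  -2171904
[in] mathcell.quotient x='-71'
  -12519/85484
[in] mathcell.quotient x='35'
  -12519/2991940


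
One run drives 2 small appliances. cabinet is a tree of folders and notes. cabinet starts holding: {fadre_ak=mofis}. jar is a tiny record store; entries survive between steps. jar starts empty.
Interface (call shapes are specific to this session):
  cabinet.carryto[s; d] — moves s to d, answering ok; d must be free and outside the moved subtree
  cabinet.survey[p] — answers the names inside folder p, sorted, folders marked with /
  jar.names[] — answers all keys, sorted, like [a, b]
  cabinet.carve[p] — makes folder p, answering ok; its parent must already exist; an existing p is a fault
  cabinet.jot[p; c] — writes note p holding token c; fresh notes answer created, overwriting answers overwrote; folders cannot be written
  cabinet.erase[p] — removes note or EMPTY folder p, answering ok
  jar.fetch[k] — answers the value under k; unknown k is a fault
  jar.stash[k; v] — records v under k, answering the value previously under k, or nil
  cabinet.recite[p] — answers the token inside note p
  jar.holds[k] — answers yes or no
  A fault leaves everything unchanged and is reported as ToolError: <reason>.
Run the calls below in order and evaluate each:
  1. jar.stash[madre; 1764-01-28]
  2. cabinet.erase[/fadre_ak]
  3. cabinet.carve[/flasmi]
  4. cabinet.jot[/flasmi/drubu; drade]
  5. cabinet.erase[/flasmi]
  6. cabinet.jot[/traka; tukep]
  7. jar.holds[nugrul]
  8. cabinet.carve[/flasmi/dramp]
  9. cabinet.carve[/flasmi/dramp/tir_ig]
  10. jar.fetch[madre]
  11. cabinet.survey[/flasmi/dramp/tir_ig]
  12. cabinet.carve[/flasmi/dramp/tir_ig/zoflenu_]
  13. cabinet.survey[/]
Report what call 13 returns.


[in] stash madre 1764-01-28
[out] nil
[in] erase /fadre_ak
[out] ok
[in] carve /flasmi
[out] ok
[in] jot /flasmi/drubu drade
[out] created
[in] erase /flasmi
[out] ToolError: not empty
[in] jot /traka tukep
[out] created
[in] holds nugrul
[out] no
[in] carve /flasmi/dramp
[out] ok
[in] carve /flasmi/dramp/tir_ig
[out] ok
[in] fetch madre
[out] 1764-01-28
[in] survey /flasmi/dramp/tir_ig
[out] []
[in] carve /flasmi/dramp/tir_ig/zoflenu_
[out] ok
[in] survey /
[out] [flasmi/, traka]

Answer: [flasmi/, traka]


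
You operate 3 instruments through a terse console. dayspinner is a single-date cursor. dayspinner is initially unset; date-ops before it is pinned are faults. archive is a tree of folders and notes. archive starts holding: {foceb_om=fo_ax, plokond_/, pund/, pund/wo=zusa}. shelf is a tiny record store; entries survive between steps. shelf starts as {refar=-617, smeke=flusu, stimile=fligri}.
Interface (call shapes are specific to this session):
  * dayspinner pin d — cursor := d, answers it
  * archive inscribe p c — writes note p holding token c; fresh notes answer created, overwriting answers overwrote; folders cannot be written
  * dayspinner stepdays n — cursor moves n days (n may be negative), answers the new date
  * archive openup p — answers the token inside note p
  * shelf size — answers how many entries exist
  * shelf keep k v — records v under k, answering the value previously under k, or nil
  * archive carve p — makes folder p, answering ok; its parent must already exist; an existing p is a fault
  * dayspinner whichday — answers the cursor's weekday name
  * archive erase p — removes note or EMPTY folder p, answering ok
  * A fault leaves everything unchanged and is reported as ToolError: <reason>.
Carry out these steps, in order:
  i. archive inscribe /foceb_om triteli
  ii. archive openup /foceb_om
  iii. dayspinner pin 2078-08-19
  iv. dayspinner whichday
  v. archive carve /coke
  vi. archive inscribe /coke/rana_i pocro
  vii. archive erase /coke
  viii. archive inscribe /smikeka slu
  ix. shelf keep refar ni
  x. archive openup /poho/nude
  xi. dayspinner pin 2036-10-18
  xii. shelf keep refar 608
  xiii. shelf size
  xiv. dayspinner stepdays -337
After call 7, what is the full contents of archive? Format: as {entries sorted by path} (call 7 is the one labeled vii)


~$ archive inscribe p→/foceb_om c→triteli
[out] overwrote
~$ archive openup p→/foceb_om
[out] triteli
~$ dayspinner pin d→2078-08-19
[out] 2078-08-19
~$ dayspinner whichday
[out] Friday
~$ archive carve p→/coke
[out] ok
~$ archive inscribe p→/coke/rana_i c→pocro
[out] created
~$ archive erase p→/coke
[out] ToolError: not empty
~$ archive inscribe p→/smikeka c→slu
[out] created
~$ shelf keep k→refar v→ni
[out] -617
~$ archive openup p→/poho/nude
[out] ToolError: not found
~$ dayspinner pin d→2036-10-18
[out] 2036-10-18
~$ shelf keep k→refar v→608
[out] ni
~$ shelf size
[out] 3
~$ dayspinner stepdays n→-337
[out] 2035-11-16

Answer: {coke/, coke/rana_i=pocro, foceb_om=triteli, plokond_/, pund/, pund/wo=zusa}


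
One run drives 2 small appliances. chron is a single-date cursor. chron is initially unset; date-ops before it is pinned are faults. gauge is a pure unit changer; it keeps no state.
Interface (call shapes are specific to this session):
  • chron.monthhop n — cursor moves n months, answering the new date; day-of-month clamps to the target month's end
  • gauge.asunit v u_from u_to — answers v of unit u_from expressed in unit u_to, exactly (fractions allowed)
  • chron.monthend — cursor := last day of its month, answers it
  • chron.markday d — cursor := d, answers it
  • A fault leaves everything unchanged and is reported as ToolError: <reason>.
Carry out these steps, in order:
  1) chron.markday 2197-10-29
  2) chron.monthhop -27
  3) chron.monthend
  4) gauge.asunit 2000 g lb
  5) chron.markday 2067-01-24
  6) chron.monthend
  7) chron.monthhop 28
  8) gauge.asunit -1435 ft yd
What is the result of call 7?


I try markday on d='2197-10-29', and get 2197-10-29.
I use monthhop on n='-27', giving 2195-07-29.
Now I run monthend, yielding 2195-07-31.
Invoking asunit on v='2000', u_from='g', u_to='lb', giving 200000000/45359237.
Calling markday on d='2067-01-24', giving 2067-01-24.
I run monthend(), → 2067-01-31.
I try monthhop on n='28', and see 2069-05-31.
I use asunit on v='-1435', u_from='ft', u_to='yd', and see -1435/3.

Answer: 2069-05-31


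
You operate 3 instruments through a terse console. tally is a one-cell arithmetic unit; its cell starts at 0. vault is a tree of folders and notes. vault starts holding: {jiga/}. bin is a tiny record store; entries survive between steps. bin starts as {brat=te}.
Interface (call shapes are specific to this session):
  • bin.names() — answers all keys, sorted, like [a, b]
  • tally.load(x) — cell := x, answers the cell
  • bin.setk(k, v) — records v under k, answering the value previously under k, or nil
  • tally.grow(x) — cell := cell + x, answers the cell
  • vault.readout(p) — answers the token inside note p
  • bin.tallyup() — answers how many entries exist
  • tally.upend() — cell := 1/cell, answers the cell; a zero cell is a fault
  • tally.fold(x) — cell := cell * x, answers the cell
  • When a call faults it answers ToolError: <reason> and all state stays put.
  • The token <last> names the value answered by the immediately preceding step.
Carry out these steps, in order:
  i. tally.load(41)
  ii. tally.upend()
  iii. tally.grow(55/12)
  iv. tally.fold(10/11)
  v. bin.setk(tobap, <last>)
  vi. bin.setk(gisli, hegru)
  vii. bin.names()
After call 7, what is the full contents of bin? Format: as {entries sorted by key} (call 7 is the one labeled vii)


Answer: {brat=te, gisli=hegru, tobap=11335/2706}

Derivation:
> tally.load x→41
[out] 41
> tally.upend
[out] 1/41
> tally.grow x→55/12
[out] 2267/492
> tally.fold x→10/11
[out] 11335/2706
> bin.setk k→tobap v→<last>
[out] nil
> bin.setk k→gisli v→hegru
[out] nil
> bin.names
[out] [brat, gisli, tobap]


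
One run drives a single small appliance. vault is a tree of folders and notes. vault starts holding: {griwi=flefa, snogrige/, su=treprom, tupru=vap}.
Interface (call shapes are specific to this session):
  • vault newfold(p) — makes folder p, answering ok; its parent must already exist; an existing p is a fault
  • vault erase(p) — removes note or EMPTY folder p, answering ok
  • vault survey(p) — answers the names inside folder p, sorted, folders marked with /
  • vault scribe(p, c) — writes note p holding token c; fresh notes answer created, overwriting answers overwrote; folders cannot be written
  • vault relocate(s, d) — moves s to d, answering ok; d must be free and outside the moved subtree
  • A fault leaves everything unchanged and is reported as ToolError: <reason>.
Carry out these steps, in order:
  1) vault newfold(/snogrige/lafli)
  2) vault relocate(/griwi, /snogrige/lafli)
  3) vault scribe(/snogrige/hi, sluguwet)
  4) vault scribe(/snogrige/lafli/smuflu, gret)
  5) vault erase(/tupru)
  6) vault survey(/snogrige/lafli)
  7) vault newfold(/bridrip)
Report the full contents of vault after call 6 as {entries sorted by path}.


→ vault newfold(p: /snogrige/lafli)
← ok
→ vault relocate(s: /griwi, d: /snogrige/lafli)
← ToolError: exists
→ vault scribe(p: /snogrige/hi, c: sluguwet)
← created
→ vault scribe(p: /snogrige/lafli/smuflu, c: gret)
← created
→ vault erase(p: /tupru)
← ok
→ vault survey(p: /snogrige/lafli)
← [smuflu]
→ vault newfold(p: /bridrip)
← ok

Answer: {griwi=flefa, snogrige/, snogrige/hi=sluguwet, snogrige/lafli/, snogrige/lafli/smuflu=gret, su=treprom}


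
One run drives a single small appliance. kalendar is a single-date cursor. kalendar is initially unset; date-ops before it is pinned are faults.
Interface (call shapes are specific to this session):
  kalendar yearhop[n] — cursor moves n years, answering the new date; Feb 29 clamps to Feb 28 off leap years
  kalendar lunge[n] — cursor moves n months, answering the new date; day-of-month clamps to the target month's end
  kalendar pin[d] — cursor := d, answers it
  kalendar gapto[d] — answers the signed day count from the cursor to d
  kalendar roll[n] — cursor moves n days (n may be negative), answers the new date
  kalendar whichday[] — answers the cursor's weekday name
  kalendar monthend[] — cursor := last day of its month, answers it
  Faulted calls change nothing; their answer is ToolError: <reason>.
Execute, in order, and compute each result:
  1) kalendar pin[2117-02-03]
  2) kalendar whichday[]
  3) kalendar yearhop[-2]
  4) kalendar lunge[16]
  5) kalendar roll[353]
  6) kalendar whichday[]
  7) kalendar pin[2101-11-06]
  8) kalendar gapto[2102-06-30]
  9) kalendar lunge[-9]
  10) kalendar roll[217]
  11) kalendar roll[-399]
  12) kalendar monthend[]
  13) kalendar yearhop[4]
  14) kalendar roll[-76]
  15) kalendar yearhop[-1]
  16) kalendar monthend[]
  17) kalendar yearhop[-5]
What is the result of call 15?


Answer: 2103-06-16

Derivation:
! 1. kalendar pin(d→2117-02-03) == 2117-02-03
! 2. kalendar whichday() == Wednesday
! 3. kalendar yearhop(n→-2) == 2115-02-03
! 4. kalendar lunge(n→16) == 2116-06-03
! 5. kalendar roll(n→353) == 2117-05-22
! 6. kalendar whichday() == Saturday
! 7. kalendar pin(d→2101-11-06) == 2101-11-06
! 8. kalendar gapto(d→2102-06-30) == 236
! 9. kalendar lunge(n→-9) == 2101-02-06
! 10. kalendar roll(n→217) == 2101-09-11
! 11. kalendar roll(n→-399) == 2100-08-08
! 12. kalendar monthend() == 2100-08-31
! 13. kalendar yearhop(n→4) == 2104-08-31
! 14. kalendar roll(n→-76) == 2104-06-16
! 15. kalendar yearhop(n→-1) == 2103-06-16
! 16. kalendar monthend() == 2103-06-30
! 17. kalendar yearhop(n→-5) == 2098-06-30


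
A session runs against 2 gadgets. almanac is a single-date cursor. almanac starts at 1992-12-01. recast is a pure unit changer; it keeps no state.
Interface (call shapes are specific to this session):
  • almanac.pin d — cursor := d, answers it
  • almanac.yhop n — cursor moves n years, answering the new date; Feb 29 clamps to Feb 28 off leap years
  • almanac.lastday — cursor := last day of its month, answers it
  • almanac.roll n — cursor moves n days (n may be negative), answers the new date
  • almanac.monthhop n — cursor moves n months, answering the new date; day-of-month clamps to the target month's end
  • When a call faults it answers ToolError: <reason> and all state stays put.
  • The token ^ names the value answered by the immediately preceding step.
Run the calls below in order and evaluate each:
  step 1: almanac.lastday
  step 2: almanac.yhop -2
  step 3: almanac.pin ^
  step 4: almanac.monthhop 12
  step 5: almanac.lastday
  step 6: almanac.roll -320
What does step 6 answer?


Answer: 1991-02-14

Derivation:
-> almanac.lastday()
<- 1992-12-31
-> almanac.yhop(n='-2')
<- 1990-12-31
-> almanac.pin(d='^')
<- 1990-12-31
-> almanac.monthhop(n='12')
<- 1991-12-31
-> almanac.lastday()
<- 1991-12-31
-> almanac.roll(n='-320')
<- 1991-02-14


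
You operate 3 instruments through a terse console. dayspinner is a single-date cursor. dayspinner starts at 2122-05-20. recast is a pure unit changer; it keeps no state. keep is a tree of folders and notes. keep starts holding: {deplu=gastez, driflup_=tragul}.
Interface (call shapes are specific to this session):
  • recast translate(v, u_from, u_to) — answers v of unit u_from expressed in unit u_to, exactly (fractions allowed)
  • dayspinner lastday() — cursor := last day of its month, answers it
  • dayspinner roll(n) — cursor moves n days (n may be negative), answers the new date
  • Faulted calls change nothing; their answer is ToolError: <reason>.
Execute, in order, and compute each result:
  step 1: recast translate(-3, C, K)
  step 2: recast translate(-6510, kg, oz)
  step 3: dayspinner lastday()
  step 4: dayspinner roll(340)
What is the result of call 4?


Answer: 2123-05-06

Derivation:
-- recast translate(v='-3', u_from='C', u_to='K') == 5403/20
-- recast translate(v='-6510', u_from='kg', u_to='oz') == -1488000000000/6479891
-- dayspinner lastday() == 2122-05-31
-- dayspinner roll(n='340') == 2123-05-06


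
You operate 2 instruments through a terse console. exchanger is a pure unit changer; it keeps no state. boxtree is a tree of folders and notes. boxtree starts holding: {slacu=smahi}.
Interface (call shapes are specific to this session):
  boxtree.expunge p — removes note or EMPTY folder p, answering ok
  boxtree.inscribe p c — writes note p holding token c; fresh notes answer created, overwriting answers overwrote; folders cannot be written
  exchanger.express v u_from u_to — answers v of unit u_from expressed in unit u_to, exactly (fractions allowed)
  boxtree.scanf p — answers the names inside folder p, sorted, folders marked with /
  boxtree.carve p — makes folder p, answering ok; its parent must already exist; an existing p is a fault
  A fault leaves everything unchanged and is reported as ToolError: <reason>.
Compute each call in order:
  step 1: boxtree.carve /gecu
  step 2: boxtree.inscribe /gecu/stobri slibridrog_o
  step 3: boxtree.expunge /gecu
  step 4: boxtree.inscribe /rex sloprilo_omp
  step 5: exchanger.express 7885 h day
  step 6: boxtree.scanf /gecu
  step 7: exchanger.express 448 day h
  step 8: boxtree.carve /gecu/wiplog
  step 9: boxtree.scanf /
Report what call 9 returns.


;; boxtree.carve(p→/gecu) == ok
;; boxtree.inscribe(p→/gecu/stobri, c→slibridrog_o) == created
;; boxtree.expunge(p→/gecu) == ToolError: not empty
;; boxtree.inscribe(p→/rex, c→sloprilo_omp) == created
;; exchanger.express(v→7885, u_from→h, u_to→day) == 7885/24
;; boxtree.scanf(p→/gecu) == [stobri]
;; exchanger.express(v→448, u_from→day, u_to→h) == 10752
;; boxtree.carve(p→/gecu/wiplog) == ok
;; boxtree.scanf(p→/) == [gecu/, rex, slacu]

Answer: [gecu/, rex, slacu]


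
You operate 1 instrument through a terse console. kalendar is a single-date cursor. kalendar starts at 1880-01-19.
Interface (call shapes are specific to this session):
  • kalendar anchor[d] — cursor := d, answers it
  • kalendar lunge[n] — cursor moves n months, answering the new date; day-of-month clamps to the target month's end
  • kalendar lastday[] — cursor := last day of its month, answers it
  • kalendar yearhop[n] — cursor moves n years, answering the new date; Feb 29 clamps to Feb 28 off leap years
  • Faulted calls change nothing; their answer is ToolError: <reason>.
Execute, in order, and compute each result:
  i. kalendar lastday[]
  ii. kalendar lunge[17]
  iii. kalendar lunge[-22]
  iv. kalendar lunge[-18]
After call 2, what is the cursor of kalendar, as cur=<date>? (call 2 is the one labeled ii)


Using kalendar lastday, and get 1880-01-31.
Now I run kalendar lunge passing 17, and get 1881-06-30.
Calling kalendar lunge passing -22, and get 1879-08-30.
I try kalendar lunge passing -18, → 1878-02-28.

Answer: cur=1881-06-30


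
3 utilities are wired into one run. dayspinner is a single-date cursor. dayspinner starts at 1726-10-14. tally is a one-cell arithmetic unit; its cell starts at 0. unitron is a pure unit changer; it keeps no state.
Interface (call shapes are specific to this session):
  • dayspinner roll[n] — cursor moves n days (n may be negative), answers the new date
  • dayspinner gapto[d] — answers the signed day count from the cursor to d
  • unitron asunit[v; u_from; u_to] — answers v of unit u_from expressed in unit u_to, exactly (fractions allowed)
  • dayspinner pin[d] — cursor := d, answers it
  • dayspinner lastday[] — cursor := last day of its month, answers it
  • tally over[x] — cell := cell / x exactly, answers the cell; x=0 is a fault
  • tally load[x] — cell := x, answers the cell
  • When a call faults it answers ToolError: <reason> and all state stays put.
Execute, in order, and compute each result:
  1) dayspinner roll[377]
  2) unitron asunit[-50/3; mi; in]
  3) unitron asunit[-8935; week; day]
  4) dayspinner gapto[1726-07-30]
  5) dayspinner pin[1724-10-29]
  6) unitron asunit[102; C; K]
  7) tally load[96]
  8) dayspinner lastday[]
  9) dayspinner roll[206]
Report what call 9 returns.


Answer: 1725-05-25

Derivation:
==> dayspinner roll(n=377)
<== 1727-10-26
==> unitron asunit(v=-50/3, u_from=mi, u_to=in)
<== -1056000
==> unitron asunit(v=-8935, u_from=week, u_to=day)
<== -62545
==> dayspinner gapto(d=1726-07-30)
<== -453
==> dayspinner pin(d=1724-10-29)
<== 1724-10-29
==> unitron asunit(v=102, u_from=C, u_to=K)
<== 7503/20
==> tally load(x=96)
<== 96
==> dayspinner lastday()
<== 1724-10-31
==> dayspinner roll(n=206)
<== 1725-05-25


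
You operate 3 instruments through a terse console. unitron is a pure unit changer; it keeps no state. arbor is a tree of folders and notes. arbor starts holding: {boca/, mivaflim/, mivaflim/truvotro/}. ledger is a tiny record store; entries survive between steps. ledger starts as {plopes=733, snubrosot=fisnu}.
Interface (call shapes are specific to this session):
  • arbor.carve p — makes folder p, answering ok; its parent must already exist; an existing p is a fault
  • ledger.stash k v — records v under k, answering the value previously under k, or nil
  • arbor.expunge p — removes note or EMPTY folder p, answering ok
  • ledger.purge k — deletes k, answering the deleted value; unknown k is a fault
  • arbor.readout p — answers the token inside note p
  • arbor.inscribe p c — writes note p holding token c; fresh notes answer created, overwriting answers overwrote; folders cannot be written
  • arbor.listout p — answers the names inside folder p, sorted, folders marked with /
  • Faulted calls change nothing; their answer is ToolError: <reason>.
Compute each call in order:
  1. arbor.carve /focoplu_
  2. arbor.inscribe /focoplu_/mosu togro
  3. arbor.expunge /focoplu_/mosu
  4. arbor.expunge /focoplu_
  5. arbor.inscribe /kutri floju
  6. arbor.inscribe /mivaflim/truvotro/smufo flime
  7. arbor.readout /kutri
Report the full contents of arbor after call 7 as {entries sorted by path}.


CALL carve[/focoplu_]
RET  ok
CALL inscribe[/focoplu_/mosu; togro]
RET  created
CALL expunge[/focoplu_/mosu]
RET  ok
CALL expunge[/focoplu_]
RET  ok
CALL inscribe[/kutri; floju]
RET  created
CALL inscribe[/mivaflim/truvotro/smufo; flime]
RET  created
CALL readout[/kutri]
RET  floju

Answer: {boca/, kutri=floju, mivaflim/, mivaflim/truvotro/, mivaflim/truvotro/smufo=flime}


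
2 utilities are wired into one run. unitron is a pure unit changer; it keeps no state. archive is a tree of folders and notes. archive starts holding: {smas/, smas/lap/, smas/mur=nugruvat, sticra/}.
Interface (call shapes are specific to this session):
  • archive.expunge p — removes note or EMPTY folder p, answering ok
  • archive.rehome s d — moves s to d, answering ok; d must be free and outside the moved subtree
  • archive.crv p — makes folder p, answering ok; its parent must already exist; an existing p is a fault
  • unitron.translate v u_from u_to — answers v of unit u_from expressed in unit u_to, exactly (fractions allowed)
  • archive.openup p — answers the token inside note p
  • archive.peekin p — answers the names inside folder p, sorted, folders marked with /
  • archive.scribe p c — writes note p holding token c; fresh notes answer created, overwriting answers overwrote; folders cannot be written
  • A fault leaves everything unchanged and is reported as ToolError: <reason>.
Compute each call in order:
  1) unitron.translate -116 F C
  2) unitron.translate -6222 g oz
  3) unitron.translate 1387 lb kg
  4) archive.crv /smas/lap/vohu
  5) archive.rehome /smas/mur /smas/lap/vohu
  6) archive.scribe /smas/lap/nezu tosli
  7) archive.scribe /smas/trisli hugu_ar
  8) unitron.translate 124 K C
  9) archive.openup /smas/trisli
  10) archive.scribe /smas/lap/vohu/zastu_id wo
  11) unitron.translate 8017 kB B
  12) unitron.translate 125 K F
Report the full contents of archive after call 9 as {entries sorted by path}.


Answer: {smas/, smas/lap/, smas/lap/nezu=tosli, smas/lap/vohu/, smas/mur=nugruvat, smas/trisli=hugu_ar, sticra/}

Derivation:
Act: translate[v='-116'; u_from='F'; u_to='C']
Obs: -740/9
Act: translate[v='-6222'; u_from='g'; u_to='oz']
Obs: -9955200000/45359237
Act: translate[v='1387'; u_from='lb'; u_to='kg']
Obs: 62913261719/100000000
Act: crv[p='/smas/lap/vohu']
Obs: ok
Act: rehome[s='/smas/mur'; d='/smas/lap/vohu']
Obs: ToolError: exists
Act: scribe[p='/smas/lap/nezu'; c='tosli']
Obs: created
Act: scribe[p='/smas/trisli'; c='hugu_ar']
Obs: created
Act: translate[v='124'; u_from='K'; u_to='C']
Obs: -2983/20
Act: openup[p='/smas/trisli']
Obs: hugu_ar
Act: scribe[p='/smas/lap/vohu/zastu_id'; c='wo']
Obs: created
Act: translate[v='8017'; u_from='kB'; u_to='B']
Obs: 8017000
Act: translate[v='125'; u_from='K'; u_to='F']
Obs: -23467/100


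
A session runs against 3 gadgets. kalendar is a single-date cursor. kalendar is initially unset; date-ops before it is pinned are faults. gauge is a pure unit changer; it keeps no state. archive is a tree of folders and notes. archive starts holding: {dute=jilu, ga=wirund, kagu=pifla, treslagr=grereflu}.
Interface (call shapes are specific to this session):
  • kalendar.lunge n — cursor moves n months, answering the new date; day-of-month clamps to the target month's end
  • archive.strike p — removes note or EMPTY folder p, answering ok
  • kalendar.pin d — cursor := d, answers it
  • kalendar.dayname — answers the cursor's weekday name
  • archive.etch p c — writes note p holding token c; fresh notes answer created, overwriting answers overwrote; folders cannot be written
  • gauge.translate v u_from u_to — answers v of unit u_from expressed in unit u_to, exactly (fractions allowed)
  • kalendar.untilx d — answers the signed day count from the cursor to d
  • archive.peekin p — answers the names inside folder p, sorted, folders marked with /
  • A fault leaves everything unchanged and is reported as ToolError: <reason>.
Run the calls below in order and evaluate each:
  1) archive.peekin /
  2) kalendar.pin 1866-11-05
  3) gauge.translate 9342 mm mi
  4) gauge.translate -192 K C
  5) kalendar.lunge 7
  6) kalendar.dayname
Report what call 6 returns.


Using archive.peekin with p=/, which returns [dute, ga, kagu, treslagr].
Now I run kalendar.pin with d=1866-11-05, and observe 1866-11-05.
I invoke gauge.translate with v=9342, u_from=mm, u_to=mi, yielding 519/89408.
Then gauge.translate with v=-192, u_from=K, u_to=C, giving -9303/20.
Now I run kalendar.lunge with n=7, — result: 1867-06-05.
Using kalendar.dayname(), which returns Wednesday.

Answer: Wednesday


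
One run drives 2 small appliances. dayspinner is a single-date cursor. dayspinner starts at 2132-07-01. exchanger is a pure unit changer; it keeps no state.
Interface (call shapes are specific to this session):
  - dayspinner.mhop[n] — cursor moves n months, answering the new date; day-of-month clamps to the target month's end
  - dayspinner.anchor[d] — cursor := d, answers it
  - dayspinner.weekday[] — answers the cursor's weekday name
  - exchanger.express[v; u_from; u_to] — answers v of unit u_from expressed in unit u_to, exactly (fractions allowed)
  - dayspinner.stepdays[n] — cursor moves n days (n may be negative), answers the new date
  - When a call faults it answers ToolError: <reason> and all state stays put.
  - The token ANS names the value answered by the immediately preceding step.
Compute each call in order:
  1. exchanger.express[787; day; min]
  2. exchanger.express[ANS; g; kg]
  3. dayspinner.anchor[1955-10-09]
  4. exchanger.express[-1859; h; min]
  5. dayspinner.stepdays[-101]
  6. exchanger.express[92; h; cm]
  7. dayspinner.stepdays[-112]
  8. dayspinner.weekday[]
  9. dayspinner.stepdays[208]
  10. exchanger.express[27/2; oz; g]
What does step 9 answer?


[in] exchanger.express v='787' u_from='day' u_to='min'
= 1133280
[in] exchanger.express v='ANS' u_from='g' u_to='kg'
= 28332/25
[in] dayspinner.anchor d='1955-10-09'
= 1955-10-09
[in] exchanger.express v='-1859' u_from='h' u_to='min'
= -111540
[in] dayspinner.stepdays n='-101'
= 1955-06-30
[in] exchanger.express v='92' u_from='h' u_to='cm'
= ToolError: incompatible units
[in] dayspinner.stepdays n='-112'
= 1955-03-10
[in] dayspinner.weekday
= Thursday
[in] dayspinner.stepdays n='208'
= 1955-10-04
[in] exchanger.express v='27/2' u_from='oz' u_to='g'
= 1224699399/3200000

Answer: 1955-10-04


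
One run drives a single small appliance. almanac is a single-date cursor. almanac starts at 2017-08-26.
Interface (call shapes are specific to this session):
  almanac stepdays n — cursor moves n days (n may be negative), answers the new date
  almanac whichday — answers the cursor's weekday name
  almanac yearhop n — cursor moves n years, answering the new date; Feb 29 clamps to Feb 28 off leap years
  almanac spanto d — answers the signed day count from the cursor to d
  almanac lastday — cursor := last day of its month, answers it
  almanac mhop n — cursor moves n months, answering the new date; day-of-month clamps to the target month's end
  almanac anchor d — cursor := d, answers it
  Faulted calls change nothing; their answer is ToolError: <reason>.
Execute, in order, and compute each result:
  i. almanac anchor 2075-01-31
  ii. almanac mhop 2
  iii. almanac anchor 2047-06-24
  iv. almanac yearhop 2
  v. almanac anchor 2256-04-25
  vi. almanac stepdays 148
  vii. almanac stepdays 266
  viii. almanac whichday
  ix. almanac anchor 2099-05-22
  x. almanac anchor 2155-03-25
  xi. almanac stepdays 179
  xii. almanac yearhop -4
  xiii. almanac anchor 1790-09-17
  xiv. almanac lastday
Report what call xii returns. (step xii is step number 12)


Do: almanac anchor[d→2075-01-31]
See: 2075-01-31
Do: almanac mhop[n→2]
See: 2075-03-31
Do: almanac anchor[d→2047-06-24]
See: 2047-06-24
Do: almanac yearhop[n→2]
See: 2049-06-24
Do: almanac anchor[d→2256-04-25]
See: 2256-04-25
Do: almanac stepdays[n→148]
See: 2256-09-20
Do: almanac stepdays[n→266]
See: 2257-06-13
Do: almanac whichday[]
See: Saturday
Do: almanac anchor[d→2099-05-22]
See: 2099-05-22
Do: almanac anchor[d→2155-03-25]
See: 2155-03-25
Do: almanac stepdays[n→179]
See: 2155-09-20
Do: almanac yearhop[n→-4]
See: 2151-09-20
Do: almanac anchor[d→1790-09-17]
See: 1790-09-17
Do: almanac lastday[]
See: 1790-09-30

Answer: 2151-09-20


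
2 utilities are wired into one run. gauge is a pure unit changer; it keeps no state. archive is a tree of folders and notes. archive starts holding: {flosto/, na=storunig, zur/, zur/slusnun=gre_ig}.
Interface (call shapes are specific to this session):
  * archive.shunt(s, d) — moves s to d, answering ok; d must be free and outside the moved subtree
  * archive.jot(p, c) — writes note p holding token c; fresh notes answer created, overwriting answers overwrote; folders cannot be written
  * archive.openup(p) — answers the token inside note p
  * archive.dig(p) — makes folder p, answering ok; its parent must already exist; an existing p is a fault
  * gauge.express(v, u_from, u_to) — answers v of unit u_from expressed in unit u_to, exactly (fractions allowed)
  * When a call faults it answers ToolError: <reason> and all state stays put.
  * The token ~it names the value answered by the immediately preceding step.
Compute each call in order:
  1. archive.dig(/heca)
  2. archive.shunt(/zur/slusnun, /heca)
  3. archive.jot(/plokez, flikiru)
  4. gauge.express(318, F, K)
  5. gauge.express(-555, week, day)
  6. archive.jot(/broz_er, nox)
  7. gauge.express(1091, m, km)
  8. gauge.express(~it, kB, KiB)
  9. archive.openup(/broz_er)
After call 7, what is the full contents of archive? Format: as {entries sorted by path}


Answer: {broz_er=nox, flosto/, heca/, na=storunig, plokez=flikiru, zur/, zur/slusnun=gre_ig}

Derivation:
I try archive.dig(p: /heca), yielding ok.
Then archive.shunt(s: /zur/slusnun, d: /heca), and get ToolError: exists.
Using archive.jot(p: /plokez, c: flikiru), which returns created.
Then gauge.express(v: 318, u_from: F, u_to: K), which returns 77767/180.
I use gauge.express(v: -555, u_from: week, u_to: day), — result: -3885.
I use archive.jot(p: /broz_er, c: nox): created.
Next I call gauge.express(v: 1091, u_from: m, u_to: km): 1091/1000.
I run gauge.express(v: ~it, u_from: kB, u_to: KiB), which returns 1091/1024.
I use archive.openup(p: /broz_er), and observe nox.


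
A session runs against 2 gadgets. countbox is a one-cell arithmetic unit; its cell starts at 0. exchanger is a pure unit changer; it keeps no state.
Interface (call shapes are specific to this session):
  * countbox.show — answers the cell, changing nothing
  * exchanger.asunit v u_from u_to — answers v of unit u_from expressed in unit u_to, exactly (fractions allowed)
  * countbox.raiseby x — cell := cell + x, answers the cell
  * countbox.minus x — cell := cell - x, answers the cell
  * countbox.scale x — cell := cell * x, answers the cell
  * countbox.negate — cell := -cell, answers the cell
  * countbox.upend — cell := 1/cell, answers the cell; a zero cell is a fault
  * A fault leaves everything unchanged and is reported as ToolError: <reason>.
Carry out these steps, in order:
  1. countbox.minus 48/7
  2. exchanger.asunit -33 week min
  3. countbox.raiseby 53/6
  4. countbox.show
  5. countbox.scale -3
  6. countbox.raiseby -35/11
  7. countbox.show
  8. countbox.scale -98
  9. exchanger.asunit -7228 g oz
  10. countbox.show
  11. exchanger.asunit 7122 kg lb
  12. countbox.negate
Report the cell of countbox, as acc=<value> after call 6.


Answer: acc=-1403/154

Derivation:
// countbox.minus(x→48/7) => -48/7
// exchanger.asunit(v→-33, u_from→week, u_to→min) => -332640
// countbox.raiseby(x→53/6) => 83/42
// countbox.show() => 83/42
// countbox.scale(x→-3) => -83/14
// countbox.raiseby(x→-35/11) => -1403/154
// countbox.show() => -1403/154
// countbox.scale(x→-98) => 9821/11
// exchanger.asunit(v→-7228, u_from→g, u_to→oz) => -11564800000/45359237
// countbox.show() => 9821/11
// exchanger.asunit(v→7122, u_from→kg, u_to→lb) => 712200000000/45359237
// countbox.negate() => -9821/11


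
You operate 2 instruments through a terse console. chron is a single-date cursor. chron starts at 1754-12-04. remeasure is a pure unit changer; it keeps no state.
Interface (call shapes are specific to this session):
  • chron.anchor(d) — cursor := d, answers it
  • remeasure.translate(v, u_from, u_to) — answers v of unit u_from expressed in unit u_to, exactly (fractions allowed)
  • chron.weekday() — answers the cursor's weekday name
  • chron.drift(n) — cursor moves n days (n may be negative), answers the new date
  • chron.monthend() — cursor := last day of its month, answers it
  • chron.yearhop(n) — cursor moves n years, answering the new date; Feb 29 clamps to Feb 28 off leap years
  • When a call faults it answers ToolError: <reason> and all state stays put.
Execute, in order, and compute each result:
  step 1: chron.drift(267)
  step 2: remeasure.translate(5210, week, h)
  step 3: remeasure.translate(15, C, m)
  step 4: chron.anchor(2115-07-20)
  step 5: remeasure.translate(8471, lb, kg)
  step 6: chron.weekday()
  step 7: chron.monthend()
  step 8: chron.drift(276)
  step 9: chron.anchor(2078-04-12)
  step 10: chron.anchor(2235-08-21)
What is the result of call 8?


→ drift(n→267)
← 1755-08-28
→ translate(v→5210, u_from→week, u_to→h)
← 875280
→ translate(v→15, u_from→C, u_to→m)
← ToolError: incompatible units
→ anchor(d→2115-07-20)
← 2115-07-20
→ translate(v→8471, u_from→lb, u_to→kg)
← 384238096627/100000000
→ weekday()
← Saturday
→ monthend()
← 2115-07-31
→ drift(n→276)
← 2116-05-02
→ anchor(d→2078-04-12)
← 2078-04-12
→ anchor(d→2235-08-21)
← 2235-08-21

Answer: 2116-05-02


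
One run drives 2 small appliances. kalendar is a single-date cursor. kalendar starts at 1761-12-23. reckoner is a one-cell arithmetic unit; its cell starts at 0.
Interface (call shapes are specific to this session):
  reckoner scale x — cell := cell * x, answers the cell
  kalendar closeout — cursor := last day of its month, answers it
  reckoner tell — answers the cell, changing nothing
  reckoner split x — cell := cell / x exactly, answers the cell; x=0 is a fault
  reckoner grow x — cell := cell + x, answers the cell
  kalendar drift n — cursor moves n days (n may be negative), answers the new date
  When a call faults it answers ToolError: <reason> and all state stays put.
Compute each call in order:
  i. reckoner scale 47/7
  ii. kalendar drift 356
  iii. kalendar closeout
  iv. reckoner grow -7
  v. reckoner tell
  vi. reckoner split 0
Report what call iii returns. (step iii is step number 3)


Act: reckoner scale[x: 47/7]
Obs: 0
Act: kalendar drift[n: 356]
Obs: 1762-12-14
Act: kalendar closeout[]
Obs: 1762-12-31
Act: reckoner grow[x: -7]
Obs: -7
Act: reckoner tell[]
Obs: -7
Act: reckoner split[x: 0]
Obs: ToolError: division by zero

Answer: 1762-12-31


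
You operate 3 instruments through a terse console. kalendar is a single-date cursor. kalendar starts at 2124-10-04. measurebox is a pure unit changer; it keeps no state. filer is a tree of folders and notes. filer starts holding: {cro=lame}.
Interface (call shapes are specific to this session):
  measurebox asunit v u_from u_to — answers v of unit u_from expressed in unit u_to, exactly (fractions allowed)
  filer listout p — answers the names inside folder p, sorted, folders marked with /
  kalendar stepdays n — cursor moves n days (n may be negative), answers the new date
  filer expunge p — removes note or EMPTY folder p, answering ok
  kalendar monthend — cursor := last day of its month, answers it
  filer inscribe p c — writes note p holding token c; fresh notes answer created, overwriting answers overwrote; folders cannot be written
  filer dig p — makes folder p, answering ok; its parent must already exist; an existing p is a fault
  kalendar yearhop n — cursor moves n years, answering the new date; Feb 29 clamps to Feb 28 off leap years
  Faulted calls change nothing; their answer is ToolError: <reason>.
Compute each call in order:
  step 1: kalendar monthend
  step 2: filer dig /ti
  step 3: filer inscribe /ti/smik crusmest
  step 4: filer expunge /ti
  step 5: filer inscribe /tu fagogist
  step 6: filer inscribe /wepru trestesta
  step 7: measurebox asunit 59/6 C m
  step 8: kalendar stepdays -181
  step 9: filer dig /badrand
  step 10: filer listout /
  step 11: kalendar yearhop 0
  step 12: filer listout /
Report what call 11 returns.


Do: kalendar monthend[]
See: 2124-10-31
Do: filer dig[p: /ti]
See: ok
Do: filer inscribe[p: /ti/smik; c: crusmest]
See: created
Do: filer expunge[p: /ti]
See: ToolError: not empty
Do: filer inscribe[p: /tu; c: fagogist]
See: created
Do: filer inscribe[p: /wepru; c: trestesta]
See: created
Do: measurebox asunit[v: 59/6; u_from: C; u_to: m]
See: ToolError: incompatible units
Do: kalendar stepdays[n: -181]
See: 2124-05-03
Do: filer dig[p: /badrand]
See: ok
Do: filer listout[p: /]
See: [badrand/, cro, ti/, tu, wepru]
Do: kalendar yearhop[n: 0]
See: 2124-05-03
Do: filer listout[p: /]
See: [badrand/, cro, ti/, tu, wepru]

Answer: 2124-05-03
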